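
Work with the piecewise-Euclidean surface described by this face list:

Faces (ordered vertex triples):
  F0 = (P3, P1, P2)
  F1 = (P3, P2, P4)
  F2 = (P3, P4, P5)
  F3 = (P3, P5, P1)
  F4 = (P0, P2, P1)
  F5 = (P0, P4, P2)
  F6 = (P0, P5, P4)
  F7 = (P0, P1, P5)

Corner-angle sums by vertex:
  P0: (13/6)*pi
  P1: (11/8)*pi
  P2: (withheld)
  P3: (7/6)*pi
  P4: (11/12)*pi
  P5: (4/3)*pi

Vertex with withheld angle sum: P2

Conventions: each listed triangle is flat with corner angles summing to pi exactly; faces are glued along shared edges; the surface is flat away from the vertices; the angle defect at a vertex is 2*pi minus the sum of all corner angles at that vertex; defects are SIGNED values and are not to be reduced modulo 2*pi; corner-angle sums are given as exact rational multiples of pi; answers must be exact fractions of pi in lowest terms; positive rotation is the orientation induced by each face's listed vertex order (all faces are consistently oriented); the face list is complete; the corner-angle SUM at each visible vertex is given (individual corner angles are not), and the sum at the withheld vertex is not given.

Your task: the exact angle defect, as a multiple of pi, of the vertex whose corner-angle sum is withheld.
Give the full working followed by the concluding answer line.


V = 6, E = 12, F = 8; chi = V - E + F = 2
Gauss-Bonnet: total defect = 2*pi*chi = 4*pi; visible defects sum to (73/24)*pi

Answer: defect(P2) = (23/24)*pi


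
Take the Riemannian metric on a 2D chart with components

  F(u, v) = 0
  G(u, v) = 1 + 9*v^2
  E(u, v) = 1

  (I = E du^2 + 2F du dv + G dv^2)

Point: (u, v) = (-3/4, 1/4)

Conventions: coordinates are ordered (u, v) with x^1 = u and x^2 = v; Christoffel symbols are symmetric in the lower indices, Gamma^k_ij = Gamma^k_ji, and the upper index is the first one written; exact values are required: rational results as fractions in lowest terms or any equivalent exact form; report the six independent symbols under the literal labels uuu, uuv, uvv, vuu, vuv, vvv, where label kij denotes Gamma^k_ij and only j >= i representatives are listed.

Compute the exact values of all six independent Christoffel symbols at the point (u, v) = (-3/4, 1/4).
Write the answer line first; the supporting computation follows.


Answer: Gamma_uuu = 0, Gamma_uuv = 0, Gamma_uvv = 0, Gamma_vuu = 0, Gamma_vuv = 0, Gamma_vvv = 36/25

E = 1, F = 0, G = 25/16 at the point
E_u = 0, E_v = 0, F_u = 0, F_v = 0, G_u = 0, G_v = 9/2
EG - F^2 = 25/16;  g^inv = (16/25) * [[25/16, 0], [0, 1]]
first-kind symbols [ij,l] = (1/2)(d_i g_jl + d_j g_il - d_l g_ij): [uu,u] = E_u/2 = 0, [uu,v] = F_u - E_v/2 = 0, [uv,u] = E_v/2 = 0, [uv,v] = G_u/2 = 0, [vv,u] = F_v - G_u/2 = 0, [vv,v] = G_v/2 = 9/4
Gamma^u_ij = (G*[ij,u] - F*[ij,v])/(EG - F^2), Gamma^v_ij = (E*[ij,v] - F*[ij,u])/(EG - F^2)


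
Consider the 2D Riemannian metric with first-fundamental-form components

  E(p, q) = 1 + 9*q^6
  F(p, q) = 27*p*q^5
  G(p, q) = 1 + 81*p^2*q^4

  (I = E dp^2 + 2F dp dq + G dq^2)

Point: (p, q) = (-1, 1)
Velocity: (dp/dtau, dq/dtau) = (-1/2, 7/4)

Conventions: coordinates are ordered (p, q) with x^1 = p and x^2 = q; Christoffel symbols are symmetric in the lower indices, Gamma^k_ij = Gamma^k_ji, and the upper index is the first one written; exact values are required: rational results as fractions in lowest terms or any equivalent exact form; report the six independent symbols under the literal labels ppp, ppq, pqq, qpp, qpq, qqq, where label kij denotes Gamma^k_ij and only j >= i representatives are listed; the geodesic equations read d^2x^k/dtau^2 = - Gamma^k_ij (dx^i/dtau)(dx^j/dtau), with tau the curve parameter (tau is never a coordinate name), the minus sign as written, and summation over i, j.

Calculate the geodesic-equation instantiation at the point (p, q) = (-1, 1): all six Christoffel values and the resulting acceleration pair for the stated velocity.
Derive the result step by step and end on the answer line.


E = 10, F = -27, G = 82 at the point
E_p = 0, E_q = 54, F_p = 27, F_q = -135, G_p = -162, G_q = 324
EG - F^2 = 91;  g^inv = (1/91) * [[82, 27], [27, 10]]
first-kind symbols [ij,l] = (1/2)(d_i g_jl + d_j g_il - d_l g_ij): [pp,p] = E_p/2 = 0, [pp,q] = F_p - E_q/2 = 0, [pq,p] = E_q/2 = 27, [pq,q] = G_p/2 = -81, [qq,p] = F_q - G_p/2 = -54, [qq,q] = G_q/2 = 162
Gamma^p_ij = (G*[ij,p] - F*[ij,q])/(EG - F^2), Gamma^q_ij = (E*[ij,q] - F*[ij,p])/(EG - F^2)
Gamma_ppp = 0, Gamma_ppq = 27/91, Gamma_pqq = -54/91, Gamma_qpp = 0, Gamma_qpq = -81/91, Gamma_qqq = 162/91
d^2p/dtau^2 = -(Gamma_ppp*(-1/2)^2 + 2*Gamma_ppq*(-1/2)*(7/4) + Gamma_pqq*(7/4)^2) = 243/104
d^2q/dtau^2 = -(Gamma_qpp*(-1/2)^2 + 2*Gamma_qpq*(-1/2)*(7/4) + Gamma_qqq*(7/4)^2) = -729/104

Answer: Gamma_ppp = 0, Gamma_ppq = 27/91, Gamma_pqq = -54/91, Gamma_qpp = 0, Gamma_qpq = -81/91, Gamma_qqq = 162/91; accelerations (d^2p/dtau^2, d^2q/dtau^2) = (243/104, -729/104)


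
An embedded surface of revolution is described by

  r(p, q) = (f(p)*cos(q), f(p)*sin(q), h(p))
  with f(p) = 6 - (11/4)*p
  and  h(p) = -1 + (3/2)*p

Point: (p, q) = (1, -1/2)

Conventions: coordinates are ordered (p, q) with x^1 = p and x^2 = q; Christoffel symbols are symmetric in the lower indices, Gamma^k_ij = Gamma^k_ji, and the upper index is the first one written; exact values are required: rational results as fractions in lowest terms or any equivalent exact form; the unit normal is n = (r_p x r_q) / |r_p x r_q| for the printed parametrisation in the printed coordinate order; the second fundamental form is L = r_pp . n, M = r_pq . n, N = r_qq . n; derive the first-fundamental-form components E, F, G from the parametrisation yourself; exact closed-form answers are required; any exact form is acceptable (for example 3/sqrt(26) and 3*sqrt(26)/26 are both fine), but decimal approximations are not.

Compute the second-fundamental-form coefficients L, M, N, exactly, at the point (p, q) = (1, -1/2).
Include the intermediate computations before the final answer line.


f = 13/4, f' = -11/4, f'' = 0, h' = 3/2, h'' = 0
E = 157/16, F = 0, G = 169/16; answer radicand W^2 = 157/16
unnormalised second-form numerators: l = 0, m = 0, n = 39/8; L = l/sqrt(157/16), and similarly M = m/sqrt(W^2), N = n/sqrt(W^2)

Answer: L = 0, M = 0, N = 39*sqrt(157)/314


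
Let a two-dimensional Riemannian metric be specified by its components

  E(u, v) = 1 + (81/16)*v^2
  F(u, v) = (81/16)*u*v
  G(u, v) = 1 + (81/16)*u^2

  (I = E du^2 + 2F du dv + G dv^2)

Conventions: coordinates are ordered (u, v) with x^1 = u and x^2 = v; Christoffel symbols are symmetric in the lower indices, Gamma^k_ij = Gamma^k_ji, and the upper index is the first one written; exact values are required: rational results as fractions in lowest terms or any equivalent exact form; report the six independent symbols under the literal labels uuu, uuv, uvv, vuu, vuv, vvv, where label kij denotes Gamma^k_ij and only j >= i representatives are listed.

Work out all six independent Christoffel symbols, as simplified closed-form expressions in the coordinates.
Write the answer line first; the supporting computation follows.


Answer: Gamma_uuu = 0, Gamma_uuv = 81*v/(81*u^2 + 81*v^2 + 16), Gamma_uvv = 0, Gamma_vuu = 0, Gamma_vuv = 81*u/(81*u^2 + 81*v^2 + 16), Gamma_vvv = 0

E = 1 + (81/16)*v^2; F = (81/16)*u*v; G = 1 + (81/16)*u^2
Gamma^k_ij = (1/2) g^{kl} (d_i g_jl + d_j g_il - d_l g_ij), with g^inv = (1/(EG-F^2)) [[G, -F], [-F, E]]
first partials: E_u = 0, E_v = (81/8)*v, F_u = (81/16)*v, F_v = (81/16)*u, G_u = (81/8)*u, G_v = 0
D = EG - F^2 = 1 + (81/16)*v^2 + (81/16)*u^2
expanded: Gamma^u_uu = (G E_u - 2F F_u + F E_v)/(2D), Gamma^u_uv = (G E_v - F G_u)/(2D), Gamma^u_vv = (2G F_v - G G_u - F G_v)/(2D), Gamma^v_uu = (2E F_u - E E_v - F E_u)/(2D), Gamma^v_uv = (E G_u - F E_v)/(2D), Gamma^v_vv = (E G_v - 2F F_v + F G_u)/(2D); substitute and cancel common factors


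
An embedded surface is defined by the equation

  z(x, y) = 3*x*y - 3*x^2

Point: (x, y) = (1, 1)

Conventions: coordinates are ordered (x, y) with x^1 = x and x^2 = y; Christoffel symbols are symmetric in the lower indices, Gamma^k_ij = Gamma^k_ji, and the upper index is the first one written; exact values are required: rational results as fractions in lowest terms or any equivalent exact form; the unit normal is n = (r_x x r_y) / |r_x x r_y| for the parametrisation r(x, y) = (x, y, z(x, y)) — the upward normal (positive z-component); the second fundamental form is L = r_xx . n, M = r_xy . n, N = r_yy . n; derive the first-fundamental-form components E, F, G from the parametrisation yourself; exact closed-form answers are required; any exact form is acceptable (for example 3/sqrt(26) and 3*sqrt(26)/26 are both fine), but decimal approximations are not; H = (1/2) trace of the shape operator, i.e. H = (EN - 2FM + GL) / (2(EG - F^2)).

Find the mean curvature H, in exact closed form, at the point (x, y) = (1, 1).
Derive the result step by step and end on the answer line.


z_x = -3, z_y = 3, z_xx = -6, z_xy = 3, z_yy = 0
E = 10, F = -9, G = 10; answer radicand W^2 = 19
unnormalised second-form numerators: l = -6, m = 3, n = 0; L = l/sqrt(19), and similarly M = m/sqrt(W^2), N = n/sqrt(W^2)
H = (E*n - 2*F*m + G*l) / (2*(EG - F^2)*sqrt(W^2)); E*n - 2*F*m + G*l = -6, EG - F^2 = 19, so H = (-3/19)/sqrt(19)

Answer: H = -3*sqrt(19)/361


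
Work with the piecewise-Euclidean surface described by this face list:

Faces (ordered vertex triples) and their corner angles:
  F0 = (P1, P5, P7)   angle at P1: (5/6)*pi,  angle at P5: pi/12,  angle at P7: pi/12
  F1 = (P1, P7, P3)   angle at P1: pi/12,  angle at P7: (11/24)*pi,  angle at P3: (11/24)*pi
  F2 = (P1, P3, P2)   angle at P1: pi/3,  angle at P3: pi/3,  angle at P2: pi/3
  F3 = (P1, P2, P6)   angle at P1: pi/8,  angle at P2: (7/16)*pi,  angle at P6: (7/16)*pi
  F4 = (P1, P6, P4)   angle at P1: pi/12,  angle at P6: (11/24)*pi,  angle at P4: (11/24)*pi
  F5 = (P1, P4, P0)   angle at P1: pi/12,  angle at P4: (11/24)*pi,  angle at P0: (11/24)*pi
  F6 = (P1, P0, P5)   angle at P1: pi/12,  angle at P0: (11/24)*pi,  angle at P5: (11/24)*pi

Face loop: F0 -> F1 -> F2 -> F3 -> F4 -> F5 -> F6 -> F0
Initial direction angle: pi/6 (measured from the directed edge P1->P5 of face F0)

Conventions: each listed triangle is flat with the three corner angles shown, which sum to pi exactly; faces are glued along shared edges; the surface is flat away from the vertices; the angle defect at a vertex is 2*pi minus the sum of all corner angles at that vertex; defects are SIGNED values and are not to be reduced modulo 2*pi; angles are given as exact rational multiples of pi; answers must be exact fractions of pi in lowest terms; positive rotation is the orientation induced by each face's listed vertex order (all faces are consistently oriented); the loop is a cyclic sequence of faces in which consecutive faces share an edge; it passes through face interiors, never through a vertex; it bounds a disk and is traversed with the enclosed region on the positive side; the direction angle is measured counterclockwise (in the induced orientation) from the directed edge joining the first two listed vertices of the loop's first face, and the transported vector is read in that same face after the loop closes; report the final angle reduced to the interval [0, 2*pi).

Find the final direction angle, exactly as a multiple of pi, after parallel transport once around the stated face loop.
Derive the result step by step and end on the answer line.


enclosed vertex P1: corner angles sum to (13/8)*pi, defect = 2*pi - (13/8)*pi = (3/8)*pi
by Gauss-Bonnet the loop rotates the vector by the enclosed defect sum (positive orientation, mod 2*pi)
final angle = pi/6 + (3/8)*pi = (13/24)*pi (mod 2*pi)

Answer: final direction angle = (13/24)*pi


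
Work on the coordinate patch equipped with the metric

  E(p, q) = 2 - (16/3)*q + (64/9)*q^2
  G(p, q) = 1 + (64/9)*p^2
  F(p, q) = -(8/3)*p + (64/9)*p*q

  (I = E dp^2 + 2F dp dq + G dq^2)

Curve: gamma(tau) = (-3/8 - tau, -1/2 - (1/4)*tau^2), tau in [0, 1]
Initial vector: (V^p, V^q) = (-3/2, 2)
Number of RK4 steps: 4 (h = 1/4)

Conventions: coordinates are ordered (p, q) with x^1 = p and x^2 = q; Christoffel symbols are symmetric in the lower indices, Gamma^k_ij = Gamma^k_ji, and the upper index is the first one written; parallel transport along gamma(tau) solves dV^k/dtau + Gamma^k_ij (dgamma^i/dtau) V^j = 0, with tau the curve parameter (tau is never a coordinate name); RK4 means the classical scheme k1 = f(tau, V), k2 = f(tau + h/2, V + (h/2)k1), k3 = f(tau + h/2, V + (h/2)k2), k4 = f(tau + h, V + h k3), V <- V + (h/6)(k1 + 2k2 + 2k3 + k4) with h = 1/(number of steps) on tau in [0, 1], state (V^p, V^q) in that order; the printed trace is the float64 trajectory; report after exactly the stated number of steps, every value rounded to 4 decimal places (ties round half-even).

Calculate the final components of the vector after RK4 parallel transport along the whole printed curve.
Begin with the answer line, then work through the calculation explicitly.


Answer: V^p = -2.2051, V^q = 1.4741

gamma'(tau) = (-1, -(1/2)*tau); f(tau, V)^k = -Gamma^k_ij(gamma(tau)) gamma'^i(tau) V^j; h = 1/4; intermediate values shown to 6 dp
curve data and Christoffel symbols at the stage parameters:
  tau = 0.000000: gamma = (-0.375000, -0.500000), gamma' = (-1.000000, 0.000000); Gamma_ppp = 0.000000, Gamma_ppq = -0.835821, Gamma_pqq = 0.000000, Gamma_qpp = 0.000000, Gamma_qpq = -0.358209, Gamma_qqq = 0.000000
  tau = 0.125000: gamma = (-0.500000, -0.503906), gamma' = (-1.000000, -0.062500); Gamma_ppp = 0.000000, Gamma_ppq = -0.755658, Gamma_pqq = 0.000000, Gamma_qpp = 0.000000, Gamma_qpq = -0.429885, Gamma_qqq = 0.000000
  tau = 0.250000: gamma = (-0.625000, -0.515625), gamma' = (-1.000000, -0.125000); Gamma_ppp = 0.000000, Gamma_ppq = -0.672442, Gamma_pqq = 0.000000, Gamma_qpp = 0.000000, Gamma_qpq = -0.471889, Gamma_qqq = 0.000000
  tau = 0.375000: gamma = (-0.750000, -0.535156), gamma' = (-1.000000, -0.187500); Gamma_ppp = 0.000000, Gamma_ppq = -0.594287, Gamma_pqq = 0.000000, Gamma_qpp = 0.000000, Gamma_qpq = -0.489713, Gamma_qqq = 0.000000
  tau = 0.500000: gamma = (-0.875000, -0.562500), gamma' = (-1.000000, -0.250000); Gamma_ppp = 0.000000, Gamma_ppq = -0.525164, Gamma_pqq = 0.000000, Gamma_qpp = 0.000000, Gamma_qpq = -0.490153, Gamma_qqq = 0.000000
  tau = 0.625000: gamma = (-1.000000, -0.597656), gamma' = (-1.000000, -0.312500); Gamma_ppp = 0.000000, Gamma_ppq = -0.466125, Gamma_pqq = 0.000000, Gamma_qpp = 0.000000, Gamma_qpq = -0.479229, Gamma_qqq = 0.000000
  tau = 0.750000: gamma = (-1.125000, -0.640625), gamma' = (-1.000000, -0.375000); Gamma_ppp = 0.000000, Gamma_ppq = -0.416625, Gamma_pqq = 0.000000, Gamma_qpp = 0.000000, Gamma_qpq = -0.461492, Gamma_qqq = 0.000000
  tau = 0.875000: gamma = (-1.250000, -0.691406), gamma' = (-1.000000, -0.437500); Gamma_ppp = 0.000000, Gamma_ppq = -0.375449, Gamma_pqq = 0.000000, Gamma_qpp = 0.000000, Gamma_qpq = -0.440087, Gamma_qqq = 0.000000
  tau = 1.000000: gamma = (-1.375000, -0.750000), gamma' = (-1.000000, -0.500000); Gamma_ppp = 0.000000, Gamma_ppq = -0.341232, Gamma_pqq = 0.000000, Gamma_qpp = 0.000000, Gamma_qpq = -0.417062, Gamma_qqq = 0.000000
step 0: V^p = -1.5000, V^q = 2.0000
step 1: k1 = (-1.671642, -0.716418), k2 = (-1.362933, -0.775357), k3 = (-1.359188, -0.773227), k4 = (-1.060252, -0.744037); V <- V + (h/6)(k1 + 2k2 + 2k3 + k4): V^p = -1.8407, V^q = 1.8101
step 2: k1 = (-1.062469, -0.745592), k2 = (-0.800429, -0.659581), k3 = (-0.810468, -0.667854), k4 = (-0.594650, -0.555007); V <- V + (h/6)(k1 + 2k2 + 2k3 + k4): V^p = -2.0440, V^q = 1.6453
step 3: k1 = (-0.595692, -0.555980), k2 = (-0.425937, -0.437912), k3 = (-0.435908, -0.448162), k4 = (-0.302426, -0.334995); V <- V + (h/6)(k1 + 2k2 + 2k3 + k4): V^p = -2.1532, V^q = 1.5343
step 4: k1 = (-0.302834, -0.335446), k2 = (-0.200417, -0.234921), k3 = (-0.207238, -0.242916), k4 = (-0.126628, -0.154767); V <- V + (h/6)(k1 + 2k2 + 2k3 + k4): V^p = -2.2051, V^q = 1.4741


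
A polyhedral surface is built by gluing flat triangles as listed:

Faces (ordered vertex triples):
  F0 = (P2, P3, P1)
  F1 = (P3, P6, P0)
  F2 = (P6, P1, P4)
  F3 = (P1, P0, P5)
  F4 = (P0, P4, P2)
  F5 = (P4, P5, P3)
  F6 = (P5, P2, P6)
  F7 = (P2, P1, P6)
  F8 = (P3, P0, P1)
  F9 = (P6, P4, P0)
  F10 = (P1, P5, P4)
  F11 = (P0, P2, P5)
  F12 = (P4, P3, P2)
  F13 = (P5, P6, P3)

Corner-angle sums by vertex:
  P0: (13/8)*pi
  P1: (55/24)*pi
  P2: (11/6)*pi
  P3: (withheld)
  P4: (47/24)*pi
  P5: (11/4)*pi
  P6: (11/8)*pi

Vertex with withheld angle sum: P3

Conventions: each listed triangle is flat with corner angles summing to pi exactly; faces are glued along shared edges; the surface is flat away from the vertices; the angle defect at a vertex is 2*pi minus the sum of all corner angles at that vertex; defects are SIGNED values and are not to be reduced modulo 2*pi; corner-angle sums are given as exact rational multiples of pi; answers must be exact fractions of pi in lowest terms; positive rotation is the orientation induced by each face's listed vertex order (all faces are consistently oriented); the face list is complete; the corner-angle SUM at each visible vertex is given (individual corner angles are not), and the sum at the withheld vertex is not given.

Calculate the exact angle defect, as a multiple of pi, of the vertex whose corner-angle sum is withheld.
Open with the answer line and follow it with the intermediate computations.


Answer: defect(P3) = -pi/6

V = 7, E = 21, F = 14; chi = V - E + F = 0
Gauss-Bonnet: total defect = 2*pi*chi = 0; visible defects sum to pi/6


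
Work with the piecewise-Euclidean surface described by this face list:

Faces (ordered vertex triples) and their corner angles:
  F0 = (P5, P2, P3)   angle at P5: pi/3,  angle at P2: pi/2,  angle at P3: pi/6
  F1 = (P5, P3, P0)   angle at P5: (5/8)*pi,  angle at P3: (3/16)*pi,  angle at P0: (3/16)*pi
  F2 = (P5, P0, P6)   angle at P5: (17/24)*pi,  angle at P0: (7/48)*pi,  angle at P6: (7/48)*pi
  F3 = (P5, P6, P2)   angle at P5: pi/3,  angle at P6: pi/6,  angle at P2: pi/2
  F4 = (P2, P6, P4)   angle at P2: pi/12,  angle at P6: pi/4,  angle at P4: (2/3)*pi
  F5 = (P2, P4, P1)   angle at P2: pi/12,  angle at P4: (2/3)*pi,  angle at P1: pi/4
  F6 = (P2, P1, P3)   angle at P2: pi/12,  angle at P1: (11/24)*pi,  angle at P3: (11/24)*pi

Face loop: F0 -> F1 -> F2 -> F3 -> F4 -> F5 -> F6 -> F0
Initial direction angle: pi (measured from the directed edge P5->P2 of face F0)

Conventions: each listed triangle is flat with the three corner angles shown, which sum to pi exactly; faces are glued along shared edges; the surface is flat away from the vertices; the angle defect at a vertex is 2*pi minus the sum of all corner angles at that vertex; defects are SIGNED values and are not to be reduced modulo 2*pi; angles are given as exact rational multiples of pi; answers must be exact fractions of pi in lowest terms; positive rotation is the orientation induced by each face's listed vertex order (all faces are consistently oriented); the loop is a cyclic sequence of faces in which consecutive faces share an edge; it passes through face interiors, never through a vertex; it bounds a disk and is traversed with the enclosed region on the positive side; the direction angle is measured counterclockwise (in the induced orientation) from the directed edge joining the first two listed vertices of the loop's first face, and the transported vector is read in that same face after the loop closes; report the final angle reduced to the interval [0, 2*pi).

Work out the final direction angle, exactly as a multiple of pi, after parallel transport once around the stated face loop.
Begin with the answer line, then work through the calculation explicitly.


Answer: final direction angle = (7/4)*pi

enclosed vertex P2: corner angles sum to (5/4)*pi, defect = 2*pi - (5/4)*pi = (3/4)*pi
enclosed vertex P5: corner angles sum to 2*pi, defect = 2*pi - 2*pi = 0
transport around the loop rotates by the sum of enclosed defects; add to the initial angle mod 2*pi
final angle = pi + (3/4)*pi = (7/4)*pi (mod 2*pi)


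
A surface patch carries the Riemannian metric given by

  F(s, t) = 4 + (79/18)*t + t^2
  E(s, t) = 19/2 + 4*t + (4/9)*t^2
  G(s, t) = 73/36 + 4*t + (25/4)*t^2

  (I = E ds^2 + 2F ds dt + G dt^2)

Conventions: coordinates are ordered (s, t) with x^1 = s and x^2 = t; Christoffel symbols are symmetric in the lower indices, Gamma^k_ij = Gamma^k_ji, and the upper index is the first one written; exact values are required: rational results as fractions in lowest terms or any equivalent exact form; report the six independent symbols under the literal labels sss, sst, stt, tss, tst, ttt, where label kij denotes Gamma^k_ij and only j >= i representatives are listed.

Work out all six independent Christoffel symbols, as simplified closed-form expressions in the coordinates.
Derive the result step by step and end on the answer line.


E = 19/2 + 4*t + (4/9)*t^2; F = 4 + (79/18)*t + t^2; G = 73/36 + 4*t + (25/4)*t^2
Gamma^k_ij = (1/2) g^{kl} (d_i g_jl + d_j g_il - d_l g_ij), with g^inv = (1/(EG-F^2)) [[G, -F], [-F, E]]
first partials: E_s = 0, E_t = 4 + (8/9)*t, F_s = 0, F_t = 79/18 + 2*t, G_s = 0, G_t = 4 + (25/2)*t
D = EG - F^2 = 235/72 + 11*t + (3529/72)*t^2 + 18*t^3 + (16/9)*t^4
expanded: Gamma^s_ss = (G E_s - 2F F_s + F E_t)/(2D), Gamma^s_st = (G E_t - F G_s)/(2D), Gamma^s_tt = (2G F_t - G G_s - F G_t)/(2D), Gamma^t_ss = (2E F_s - E E_t - F E_s)/(2D), Gamma^t_st = (E G_s - F E_t)/(2D), Gamma^t_tt = (E G_t - 2F F_t + F G_s)/(2D); substitute and cancel common factors

Answer: Gamma_sss = (288*t^3 + 2560*t^2 + 6840*t + 5184)/(1152*t^4 + 11664*t^3 + 31761*t^2 + 7128*t + 2115), Gamma_sst = (1800*t^3 + 9252*t^2 + 5768*t + 2628)/(1152*t^4 + 11664*t^3 + 31761*t^2 + 7128*t + 2115), Gamma_stt = (4050*t^3 + 3888*t^2 - 7884*t + 583)/(1152*t^4 + 11664*t^3 + 31761*t^2 + 7128*t + 2115), Gamma_tss = (-128*t^3 - 1728*t^2 - 7920*t - 12312)/(1152*t^4 + 11664*t^3 + 31761*t^2 + 7128*t + 2115), Gamma_tst = (-288*t^3 - 2560*t^2 - 6840*t - 5184)/(1152*t^4 + 11664*t^3 + 31761*t^2 + 7128*t + 2115), Gamma_ttt = (504*t^3 + 8244*t^2 + 25993*t + 936)/(1152*t^4 + 11664*t^3 + 31761*t^2 + 7128*t + 2115)


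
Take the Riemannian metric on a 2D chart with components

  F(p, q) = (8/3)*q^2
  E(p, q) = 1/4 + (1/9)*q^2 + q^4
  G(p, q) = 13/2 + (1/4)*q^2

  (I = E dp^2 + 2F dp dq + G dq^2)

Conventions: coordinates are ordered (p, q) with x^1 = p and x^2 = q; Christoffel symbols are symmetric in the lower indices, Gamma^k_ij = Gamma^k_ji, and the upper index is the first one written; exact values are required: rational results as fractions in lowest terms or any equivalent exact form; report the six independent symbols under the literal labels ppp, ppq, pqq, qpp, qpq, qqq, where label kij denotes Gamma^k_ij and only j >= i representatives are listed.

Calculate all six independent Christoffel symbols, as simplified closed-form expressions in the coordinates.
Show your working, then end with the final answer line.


E = 1/4 + (1/9)*q^2 + q^4; F = (8/3)*q^2; G = 13/2 + (1/4)*q^2
Gamma^k_ij = (1/2) g^{kl} (d_i g_jl + d_j g_il - d_l g_ij), with g^inv = (1/(EG-F^2)) [[G, -F], [-F, E]]
first partials: E_p = 0, E_q = (2/9)*q + 4*q^3, F_p = 0, F_q = (16/3)*q, G_p = 0, G_q = (1/2)*q
D = EG - F^2 = 13/8 + (113/144)*q^2 - (7/12)*q^4 + (1/4)*q^6
expanded: Gamma^p_pp = (G E_p - 2F F_p + F E_q)/(2D), Gamma^p_pq = (G E_q - F G_p)/(2D), Gamma^p_qq = (2G F_q - G G_p - F G_q)/(2D), Gamma^q_pp = (2E F_p - E E_q - F E_p)/(2D), Gamma^q_pq = (E G_p - F E_q)/(2D), Gamma^q_qq = (E G_q - 2F F_q + F G_p)/(2D); substitute and cancel common factors

Answer: Gamma_ppp = (2304*q^5 + 128*q^3)/(108*q^6 - 252*q^4 + 339*q^2 + 702), Gamma_ppq = (72*q^5 + 1876*q^3 + 104*q)/(36*q^6 - 84*q^4 + 113*q^2 + 234), Gamma_pqq = (96*q^3 + 4992*q)/(36*q^6 - 84*q^4 + 113*q^2 + 234), Gamma_qpp = (-2592*q^7 - 432*q^5 - 664*q^3 - 36*q)/(324*q^6 - 756*q^4 + 1017*q^2 + 2106), Gamma_qpq = (-2304*q^5 - 128*q^3)/(108*q^6 - 252*q^4 + 339*q^2 + 702), Gamma_qqq = (36*q^5 - 2044*q^3 + 9*q)/(36*q^6 - 84*q^4 + 113*q^2 + 234)


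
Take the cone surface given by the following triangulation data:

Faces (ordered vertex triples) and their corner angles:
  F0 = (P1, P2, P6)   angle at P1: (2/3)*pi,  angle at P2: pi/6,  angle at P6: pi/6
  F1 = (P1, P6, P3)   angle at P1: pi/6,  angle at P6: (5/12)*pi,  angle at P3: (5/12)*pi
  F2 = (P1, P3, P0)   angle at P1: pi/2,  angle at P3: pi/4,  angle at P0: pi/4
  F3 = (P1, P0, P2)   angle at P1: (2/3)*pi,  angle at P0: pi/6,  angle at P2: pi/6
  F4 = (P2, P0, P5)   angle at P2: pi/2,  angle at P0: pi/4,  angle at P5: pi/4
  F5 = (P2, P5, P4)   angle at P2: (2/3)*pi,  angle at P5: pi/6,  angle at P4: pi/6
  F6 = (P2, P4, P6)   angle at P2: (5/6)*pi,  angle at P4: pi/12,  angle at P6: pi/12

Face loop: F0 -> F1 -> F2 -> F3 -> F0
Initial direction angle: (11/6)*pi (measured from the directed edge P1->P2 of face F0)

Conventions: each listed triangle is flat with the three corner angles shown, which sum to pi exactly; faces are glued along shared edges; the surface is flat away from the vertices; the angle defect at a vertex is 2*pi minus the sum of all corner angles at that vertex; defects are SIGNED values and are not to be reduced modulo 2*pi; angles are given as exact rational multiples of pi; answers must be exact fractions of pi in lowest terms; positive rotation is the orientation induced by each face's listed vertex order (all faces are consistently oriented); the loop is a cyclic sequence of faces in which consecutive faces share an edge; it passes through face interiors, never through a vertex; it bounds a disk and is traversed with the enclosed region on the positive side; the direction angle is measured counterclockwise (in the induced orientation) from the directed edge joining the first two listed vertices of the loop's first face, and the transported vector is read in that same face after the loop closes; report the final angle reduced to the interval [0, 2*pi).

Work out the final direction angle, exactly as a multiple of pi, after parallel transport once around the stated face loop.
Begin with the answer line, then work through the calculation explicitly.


Answer: final direction angle = (11/6)*pi

enclosed vertex P1: corner angles sum to 2*pi, defect = 2*pi - 2*pi = 0
transport around the loop rotates by the sum of enclosed defects; add to the initial angle mod 2*pi
final angle = (11/6)*pi + 0 = (11/6)*pi (mod 2*pi)


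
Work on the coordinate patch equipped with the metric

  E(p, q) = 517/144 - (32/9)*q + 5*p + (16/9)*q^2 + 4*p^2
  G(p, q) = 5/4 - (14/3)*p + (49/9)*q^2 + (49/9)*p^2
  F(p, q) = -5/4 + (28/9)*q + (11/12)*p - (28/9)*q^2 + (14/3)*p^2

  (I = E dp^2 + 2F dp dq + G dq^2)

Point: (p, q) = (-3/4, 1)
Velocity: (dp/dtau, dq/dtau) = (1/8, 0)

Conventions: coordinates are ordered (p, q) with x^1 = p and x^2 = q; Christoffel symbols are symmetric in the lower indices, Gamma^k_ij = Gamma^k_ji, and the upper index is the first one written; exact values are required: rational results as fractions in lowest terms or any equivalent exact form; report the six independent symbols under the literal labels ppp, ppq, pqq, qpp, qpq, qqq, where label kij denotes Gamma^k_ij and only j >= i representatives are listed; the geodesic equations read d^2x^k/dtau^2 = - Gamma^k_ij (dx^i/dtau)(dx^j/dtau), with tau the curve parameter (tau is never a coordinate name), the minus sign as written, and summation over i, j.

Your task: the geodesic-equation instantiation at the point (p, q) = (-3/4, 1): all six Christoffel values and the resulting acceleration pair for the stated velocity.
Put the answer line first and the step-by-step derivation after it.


Answer: Gamma_ppp = -1409/2114, Gamma_ppq = 363/302, Gamma_pqq = 29681/2718, Gamma_qpp = -897/2114, Gamma_qpq = -165/302, Gamma_qqq = -47/302; accelerations (d^2p/dtau^2, d^2q/dtau^2) = (1409/135296, 897/135296)

E = 5/16, F = 11/16, G = 1909/144 at the point
E_p = -1, E_q = 0, F_p = -73/12, F_q = -28/9, G_p = -77/6, G_q = 98/9
EG - F^2 = 1057/288;  g^inv = (288/1057) * [[1909/144, -11/16], [-11/16, 5/16]]
first-kind symbols [ij,l] = (1/2)(d_i g_jl + d_j g_il - d_l g_ij): [pp,p] = E_p/2 = -1/2, [pp,q] = F_p - E_q/2 = -73/12, [pq,p] = E_q/2 = 0, [pq,q] = G_p/2 = -77/12, [qq,p] = F_q - G_p/2 = 119/36, [qq,q] = G_q/2 = 49/9
Gamma^p_ij = (G*[ij,p] - F*[ij,q])/(EG - F^2), Gamma^q_ij = (E*[ij,q] - F*[ij,p])/(EG - F^2)
Gamma_ppp = -1409/2114, Gamma_ppq = 363/302, Gamma_pqq = 29681/2718, Gamma_qpp = -897/2114, Gamma_qpq = -165/302, Gamma_qqq = -47/302
d^2p/dtau^2 = -(Gamma_ppp*(1/8)^2 + 2*Gamma_ppq*(1/8)*(0) + Gamma_pqq*(0)^2) = 1409/135296
d^2q/dtau^2 = -(Gamma_qpp*(1/8)^2 + 2*Gamma_qpq*(1/8)*(0) + Gamma_qqq*(0)^2) = 897/135296


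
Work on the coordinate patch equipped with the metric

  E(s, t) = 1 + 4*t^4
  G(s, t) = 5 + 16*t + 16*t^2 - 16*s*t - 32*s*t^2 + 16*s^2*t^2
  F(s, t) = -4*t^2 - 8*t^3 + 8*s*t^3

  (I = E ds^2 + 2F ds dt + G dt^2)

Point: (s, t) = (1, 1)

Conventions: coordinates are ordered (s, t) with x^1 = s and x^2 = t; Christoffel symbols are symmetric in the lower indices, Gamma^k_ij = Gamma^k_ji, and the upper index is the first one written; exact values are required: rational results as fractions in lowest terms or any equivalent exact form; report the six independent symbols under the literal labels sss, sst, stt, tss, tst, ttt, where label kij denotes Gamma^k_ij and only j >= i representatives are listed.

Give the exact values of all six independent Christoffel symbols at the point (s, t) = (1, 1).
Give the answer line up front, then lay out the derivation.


Answer: Gamma_sss = 0, Gamma_sst = 8/9, Gamma_stt = 0, Gamma_tss = 0, Gamma_tst = -8/9, Gamma_ttt = 0

E = 5, F = -4, G = 5 at the point
E_s = 0, E_t = 16, F_s = 8, F_t = -8, G_s = -16, G_t = 0
EG - F^2 = 9;  g^inv = (1/9) * [[5, 4], [4, 5]]
first-kind symbols [ij,l] = (1/2)(d_i g_jl + d_j g_il - d_l g_ij): [ss,s] = E_s/2 = 0, [ss,t] = F_s - E_t/2 = 0, [st,s] = E_t/2 = 8, [st,t] = G_s/2 = -8, [tt,s] = F_t - G_s/2 = 0, [tt,t] = G_t/2 = 0
Gamma^s_ij = (G*[ij,s] - F*[ij,t])/(EG - F^2), Gamma^t_ij = (E*[ij,t] - F*[ij,s])/(EG - F^2)


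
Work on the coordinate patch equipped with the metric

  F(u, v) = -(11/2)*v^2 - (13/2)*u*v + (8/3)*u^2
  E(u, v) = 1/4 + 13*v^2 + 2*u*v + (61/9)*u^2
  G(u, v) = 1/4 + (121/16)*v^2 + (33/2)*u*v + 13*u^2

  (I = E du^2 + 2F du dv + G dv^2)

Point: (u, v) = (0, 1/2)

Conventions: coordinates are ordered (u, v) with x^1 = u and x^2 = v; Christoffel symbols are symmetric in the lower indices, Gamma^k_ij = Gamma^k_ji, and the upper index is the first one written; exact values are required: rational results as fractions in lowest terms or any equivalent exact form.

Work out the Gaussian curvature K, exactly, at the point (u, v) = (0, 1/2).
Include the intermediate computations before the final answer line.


E = 7/2, F = -11/8, G = 137/64, EG - F^2 = 717/128 at the point
E_u = 1, E_v = 13, F_u = -13/4, F_v = -11/2, G_u = 33/4, G_v = 121/16
E_vv = 26, F_uv = -13/2, G_uu = 26
K follows from Brioschi's formula, (det M1 - det M2)/(EG - F^2)^2.
M1 = [[-E_vv/2 + F_uv - G_uu/2, E_u/2, F_u - E_v/2], [F_v - G_u/2, E, F], [G_v/2, F, G]] = [[-65/2, 1/2, -39/4], [-77/8, 7/2, -11/8], [121/32, -11/8, 137/64]]; det M1 = -178533/1024
M2 = [[0, E_v/2, G_u/2], [E_v/2, E, F], [G_u/2, F, G]] = [[0, 13/2, 33/8], [13/2, 7/2, -11/8], [33/8, -11/8, 137/64]]; det M2 = -57275/256
det M1 - det M2 = 50567/1024; K = 50567/1024 / (717/128)^2 = 809072/514089

Answer: K = 809072/514089


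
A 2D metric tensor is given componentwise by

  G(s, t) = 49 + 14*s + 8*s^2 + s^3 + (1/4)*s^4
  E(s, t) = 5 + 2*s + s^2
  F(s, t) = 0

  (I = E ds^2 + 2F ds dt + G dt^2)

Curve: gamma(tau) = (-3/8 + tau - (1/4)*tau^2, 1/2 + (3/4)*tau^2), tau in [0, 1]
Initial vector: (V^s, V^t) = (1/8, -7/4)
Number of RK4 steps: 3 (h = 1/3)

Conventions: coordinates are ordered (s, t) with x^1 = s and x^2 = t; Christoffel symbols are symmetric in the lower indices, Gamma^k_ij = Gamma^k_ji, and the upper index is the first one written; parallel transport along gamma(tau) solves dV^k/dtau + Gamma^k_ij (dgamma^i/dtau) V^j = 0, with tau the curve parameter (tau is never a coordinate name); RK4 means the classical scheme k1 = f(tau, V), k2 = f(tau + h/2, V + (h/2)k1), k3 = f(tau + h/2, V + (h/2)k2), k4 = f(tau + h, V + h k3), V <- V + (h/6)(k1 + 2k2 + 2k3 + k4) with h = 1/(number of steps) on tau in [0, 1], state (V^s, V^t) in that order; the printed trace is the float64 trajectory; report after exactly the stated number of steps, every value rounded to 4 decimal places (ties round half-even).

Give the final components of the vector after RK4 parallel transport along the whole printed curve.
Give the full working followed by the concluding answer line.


gamma'(tau) = (1 - (1/2)*tau, (3/2)*tau); f(tau, V)^k = -Gamma^k_ij(gamma(tau)) gamma'^i(tau) V^j; h = 1/3; intermediate values shown to 6 dp
curve data and Christoffel symbols at the stage parameters:
  tau = 0.000000: gamma = (-0.375000, 0.500000), gamma' = (1.000000, 0.000000); Gamma_sss = 0.142349, Gamma_sst = 0.000000, Gamma_stt = -0.953069, Gamma_tss = 0.000000, Gamma_tst = 0.093349, Gamma_ttt = 0.000000
  tau = 0.166667: gamma = (-0.215278, 0.520833), gamma' = (0.916667, 0.250000); Gamma_sss = 0.170008, Gamma_sst = 0.000000, Gamma_stt = -1.157398, Gamma_tss = 0.000000, Gamma_tst = 0.115267, Gamma_ttt = 0.000000
  tau = 0.333333: gamma = (-0.069444, 0.583333), gamma' = (0.833333, 0.500000); Gamma_sss = 0.191239, Gamma_sst = 0.000000, Gamma_stt = -1.325853, Gamma_tss = 0.000000, Gamma_tst = 0.134222, Gamma_ttt = 0.000000
  tau = 0.500000: gamma = (0.062500, 0.687500), gamma' = (0.750000, 0.750000); Gamma_sss = 0.207159, Gamma_sst = 0.000000, Gamma_stt = -1.463466, Gamma_tss = 0.000000, Gamma_tst = 0.150401, Gamma_ttt = 0.000000
  tau = 0.666667: gamma = (0.180556, 0.833333), gamma' = (0.666667, 1.000000); Gamma_sss = 0.218876, Gamma_sst = 0.000000, Gamma_stt = -1.575221, Gamma_tss = 0.000000, Gamma_tst = 0.164038, Gamma_ttt = 0.000000
  tau = 0.833333: gamma = (0.284722, 1.020833), gamma' = (0.583333, 1.250000); Gamma_sss = 0.227364, Gamma_sst = 0.000000, Gamma_stt = -1.665499, Gamma_tss = 0.000000, Gamma_tst = 0.175383, Gamma_ttt = 0.000000
  tau = 1.000000: gamma = (0.375000, 1.250000), gamma' = (0.500000, 1.500000); Gamma_sss = 0.233422, Gamma_sst = 0.000000, Gamma_stt = -1.737898, Gamma_tss = 0.000000, Gamma_tst = 0.184680, Gamma_ttt = 0.000000
step 0: V^s = 0.1250, V^t = -1.7500
step 1: k1 = (-0.017794, 0.163361), k2 = (-0.517502, 0.178513), k3 = (-0.503792, 0.180646), k4 = (-1.113361, 0.191886); V <- V + (h/6)(k1 + 2k2 + 2k3 + k4): V^s = -0.0513, V^t = -1.6904
step 2: k1 = (-1.112404, 0.192513), k2 = (-1.783340, 0.213756), k3 = (-1.762080, 0.225971), k4 = (-2.450841, 0.281385); V <- V + (h/6)(k1 + 2k2 + 2k3 + k4): V^s = -0.6432, V^t = -1.6152
step 3: k1 = (-2.450396, 0.282144), k2 = (-3.125210, 0.390975), k3 = (-3.072531, 0.413775), k4 = (-3.656352, 0.598309); V <- V + (h/6)(k1 + 2k2 + 2k3 + k4): V^s = -1.6711, V^t = -1.4768

Answer: V^s = -1.6711, V^t = -1.4768


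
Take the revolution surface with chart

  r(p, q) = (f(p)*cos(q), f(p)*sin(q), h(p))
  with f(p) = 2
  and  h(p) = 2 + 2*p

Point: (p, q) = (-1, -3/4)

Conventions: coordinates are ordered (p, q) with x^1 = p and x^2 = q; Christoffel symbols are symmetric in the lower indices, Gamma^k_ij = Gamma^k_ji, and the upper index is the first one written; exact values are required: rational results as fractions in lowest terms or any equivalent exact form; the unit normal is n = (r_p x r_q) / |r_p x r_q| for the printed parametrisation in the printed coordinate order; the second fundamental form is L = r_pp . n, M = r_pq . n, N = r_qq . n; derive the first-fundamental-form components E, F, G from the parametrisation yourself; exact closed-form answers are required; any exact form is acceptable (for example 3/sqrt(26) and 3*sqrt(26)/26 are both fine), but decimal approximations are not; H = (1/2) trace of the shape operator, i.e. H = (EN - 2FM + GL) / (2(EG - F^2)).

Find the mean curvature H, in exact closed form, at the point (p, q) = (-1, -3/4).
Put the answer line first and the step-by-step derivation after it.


Answer: H = 1/4

f = 2, f' = 0, f'' = 0, h' = 2, h'' = 0
E = 4, F = 0, G = 4; answer radicand W^2 = 4
unnormalised second-form numerators: l = 0, m = 0, n = 4; L = l/sqrt(4), and similarly M = m/sqrt(W^2), N = n/sqrt(W^2)
H = (E*n - 2*F*m + G*l) / (2*(EG - F^2)*sqrt(W^2)); E*n - 2*F*m + G*l = 16, EG - F^2 = 16, so H = (1/2)/sqrt(4)


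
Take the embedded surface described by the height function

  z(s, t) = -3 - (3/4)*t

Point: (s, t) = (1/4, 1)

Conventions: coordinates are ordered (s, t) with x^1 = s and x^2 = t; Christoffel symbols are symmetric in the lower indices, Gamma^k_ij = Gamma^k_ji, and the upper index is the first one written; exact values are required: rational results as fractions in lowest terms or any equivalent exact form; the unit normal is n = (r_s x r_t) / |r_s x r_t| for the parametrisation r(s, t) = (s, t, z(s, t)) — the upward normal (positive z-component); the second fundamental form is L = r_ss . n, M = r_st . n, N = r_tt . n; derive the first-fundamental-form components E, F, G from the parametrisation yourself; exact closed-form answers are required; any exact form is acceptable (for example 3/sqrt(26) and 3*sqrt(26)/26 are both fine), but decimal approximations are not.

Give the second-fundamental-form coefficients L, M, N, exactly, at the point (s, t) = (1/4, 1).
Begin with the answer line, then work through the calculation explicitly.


Answer: L = 0, M = 0, N = 0

z_s = 0, z_t = -3/4, z_ss = 0, z_st = 0, z_tt = 0
E = 1, F = 0, G = 25/16; answer radicand W^2 = 25/16
unnormalised second-form numerators: l = 0, m = 0, n = 0; L = l/sqrt(25/16), and similarly M = m/sqrt(W^2), N = n/sqrt(W^2)


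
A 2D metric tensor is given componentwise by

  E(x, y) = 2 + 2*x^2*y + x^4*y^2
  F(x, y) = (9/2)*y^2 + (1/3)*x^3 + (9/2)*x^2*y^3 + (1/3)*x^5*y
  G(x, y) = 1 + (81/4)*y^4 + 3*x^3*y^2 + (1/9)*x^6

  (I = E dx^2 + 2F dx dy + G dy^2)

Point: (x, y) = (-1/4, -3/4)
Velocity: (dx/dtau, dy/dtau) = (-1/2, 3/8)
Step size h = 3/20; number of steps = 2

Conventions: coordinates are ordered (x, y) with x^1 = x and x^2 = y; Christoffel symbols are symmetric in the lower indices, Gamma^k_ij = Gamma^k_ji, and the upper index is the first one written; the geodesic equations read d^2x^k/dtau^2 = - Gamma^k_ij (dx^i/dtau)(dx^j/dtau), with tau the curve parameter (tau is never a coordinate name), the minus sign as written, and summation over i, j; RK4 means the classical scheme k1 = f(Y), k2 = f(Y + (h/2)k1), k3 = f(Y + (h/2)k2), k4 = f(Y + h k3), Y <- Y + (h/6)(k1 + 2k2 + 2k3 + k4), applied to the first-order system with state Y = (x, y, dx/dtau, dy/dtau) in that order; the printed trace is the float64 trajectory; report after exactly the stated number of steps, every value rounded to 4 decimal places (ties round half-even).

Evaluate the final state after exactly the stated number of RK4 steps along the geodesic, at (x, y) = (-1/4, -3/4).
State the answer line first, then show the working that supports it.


Answer: x = -0.3940, y = -0.6231, dx/dtau = -0.4531, dy/dtau = 0.4802

f(Y) = (dx/dtau, dy/dtau, -Gamma^x_ij Y'^i Y'^j, -Gamma^y_ij Y'^i Y'^j) with the Gammas evaluated at the stage position; h = 0.150000; intermediate values shown to 6 dp
step 0: x = -0.2500, y = -0.7500, dx/dtau = -0.5000, dy/dtau = 0.3750
step 1:
  k1: at (x, y) = (-0.250000, -0.750000), (dx/dtau, dy/dtau) = (-0.500000, 0.375000); Gamma_xxx = 0.043118, Gamma_xxy = 0.007186, Gamma_xyy = -0.776129, Gamma_yxx = 0.114275, Gamma_yxy = 0.019046, Gamma_yyy = -2.056954; k1 = (-0.500000, 0.375000, 0.101058, 0.267833)
  k2: at (x, y) = (-0.287500, -0.721875), (dx/dtau, dy/dtau) = (-0.492421, 0.395087); Gamma_xxx = 0.053132, Gamma_xxy = 0.010580, Gamma_xyy = -0.831639, Gamma_yxx = 0.132052, Gamma_yxy = 0.026296, Gamma_yyy = -2.066905; k2 = (-0.492421, 0.395087, 0.121047, 0.300844)
  k3: at (x, y) = (-0.286932, -0.720368), (dx/dtau, dy/dtau) = (-0.490921, 0.397563); Gamma_xxx = 0.053261, Gamma_xxy = 0.010607, Gamma_xyy = -0.835305, Gamma_yxx = 0.131771, Gamma_yxy = 0.026243, Gamma_yyy = -2.066581; k3 = (-0.490921, 0.397563, 0.123330, 0.305123)
  k4: at (x, y) = (-0.323638, -0.690366), (dx/dtau, dy/dtau) = (-0.481501, 0.420768); Gamma_xxx = 0.064650, Gamma_xxy = 0.015154, Gamma_xyy = -0.898927, Gamma_yxx = 0.148678, Gamma_yxy = 0.034849, Gamma_yyy = -2.067275; k4 = (-0.481501, 0.420768, 0.150303, 0.345654)
  Y <- Y + (h/6)(k1 + 2k2 + 2k3 + k4): x = -0.3237, y = -0.6905, dx/dtau = -0.4815, dy/dtau = 0.4206
step 2:
  k1: at (x, y) = (-0.323705, -0.690473), (dx/dtau, dy/dtau) = (-0.481497, 0.420636); Gamma_xxx = 0.064643, Gamma_xxy = 0.015153, Gamma_xyy = -0.898642, Gamma_yxx = 0.148714, Gamma_yxy = 0.034860, Gamma_yyy = -2.067353; k1 = (-0.481497, 0.420636, 0.150152, 0.345428)
  k2: at (x, y) = (-0.359817, -0.658926), (dx/dtau, dy/dtau) = (-0.470236, 0.446543); Gamma_xxx = 0.077540, Gamma_xxy = 0.021171, Gamma_xyy = -0.969746, Gamma_yxx = 0.164313, Gamma_yxy = 0.044863, Gamma_yyy = -2.054962; k2 = (-0.470236, 0.446543, 0.185113, 0.392268)
  k3: at (x, y) = (-0.358972, -0.656983), (dx/dtau, dy/dtau) = (-0.467614, 0.450056); Gamma_xxx = 0.077781, Gamma_xxy = 0.021250, Gamma_xyy = -0.975045, Gamma_yxx = 0.163738, Gamma_yxy = 0.044733, Gamma_yyy = -2.052583; k3 = (-0.467614, 0.450056, 0.189432, 0.398776)
  k4: at (x, y) = (-0.393847, -0.622965), (dx/dtau, dy/dtau) = (-0.453082, 0.480452); Gamma_xxx = 0.092444, Gamma_xxy = 0.029222, Gamma_xyy = -1.056240, Gamma_yxx = 0.176627, Gamma_yxy = 0.055833, Gamma_yyy = -2.018103; k4 = (-0.453082, 0.480452, 0.237561, 0.453896)
  Y <- Y + (h/6)(k1 + 2k2 + 2k3 + k4): x = -0.3940, y = -0.6231, dx/dtau = -0.4531, dy/dtau = 0.4802
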